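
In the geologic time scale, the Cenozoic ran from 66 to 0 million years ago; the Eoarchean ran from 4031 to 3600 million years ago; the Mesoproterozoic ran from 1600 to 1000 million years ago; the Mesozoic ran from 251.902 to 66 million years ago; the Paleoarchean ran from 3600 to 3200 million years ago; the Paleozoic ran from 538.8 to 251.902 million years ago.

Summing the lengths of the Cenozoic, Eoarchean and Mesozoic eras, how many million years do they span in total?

682.902 million years

Duration is start − end for each: (66 − 0) + (4031 − 3600) + (251.902 − 66).
That is 66 + 431 + 185.902, which totals 682.902 million years.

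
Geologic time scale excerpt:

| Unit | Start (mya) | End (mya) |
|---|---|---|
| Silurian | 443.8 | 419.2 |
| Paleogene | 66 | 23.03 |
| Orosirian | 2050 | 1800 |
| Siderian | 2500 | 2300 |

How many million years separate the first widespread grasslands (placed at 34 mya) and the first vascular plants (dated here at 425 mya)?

391 million years

425 − 34 = 391 million years.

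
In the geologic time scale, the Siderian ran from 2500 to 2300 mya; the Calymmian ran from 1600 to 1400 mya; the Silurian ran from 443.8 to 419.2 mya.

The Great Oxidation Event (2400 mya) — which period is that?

Siderian

2400 Ma lies between 2500 and 2300 Ma, so it falls in the Siderian.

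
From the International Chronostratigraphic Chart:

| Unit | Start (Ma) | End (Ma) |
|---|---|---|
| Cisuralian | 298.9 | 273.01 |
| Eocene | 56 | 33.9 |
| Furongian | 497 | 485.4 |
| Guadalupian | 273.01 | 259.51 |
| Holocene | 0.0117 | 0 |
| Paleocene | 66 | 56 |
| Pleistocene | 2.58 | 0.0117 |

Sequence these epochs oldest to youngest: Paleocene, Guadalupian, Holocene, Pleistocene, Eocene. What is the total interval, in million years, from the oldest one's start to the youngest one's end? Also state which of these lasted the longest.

From the excerpt: Paleocene 66–56; Guadalupian 273.01–259.51; Holocene 0.0117–0; Pleistocene 2.58–0.0117; Eocene 56–33.9 (Ma).
Larger Ma is earlier, so the oldest is Guadalupian and the youngest is Holocene; oldest to youngest: Guadalupian, Paleocene, Eocene, Pleistocene, Holocene.
Oldest start 273.01 minus youngest end 0 gives 273.01 Myr overall.
Individual lengths (start − end): Eocene 22.1; Pleistocene 2.5683; Paleocene 10; Holocene 0.0117; Guadalupian 13.5. The largest is Eocene at 22.1 Myr.

Guadalupian → Paleocene → Eocene → Pleistocene → Holocene; total span 273.01 Myr; longest is Eocene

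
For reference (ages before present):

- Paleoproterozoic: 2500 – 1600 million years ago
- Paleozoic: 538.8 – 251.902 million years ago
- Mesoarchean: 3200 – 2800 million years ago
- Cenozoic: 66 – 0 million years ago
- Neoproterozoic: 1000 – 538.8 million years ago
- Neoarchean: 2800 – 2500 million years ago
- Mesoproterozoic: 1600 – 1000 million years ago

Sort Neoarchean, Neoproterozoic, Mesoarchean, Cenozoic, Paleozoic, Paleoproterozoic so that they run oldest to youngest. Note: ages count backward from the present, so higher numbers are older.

Mesoarchean, then Neoarchean, then Paleoproterozoic, then Neoproterozoic, then Paleozoic, then Cenozoic

Read off each span (Ma): Neoarchean 2800–2500; Neoproterozoic 1000–538.8; Mesoarchean 3200–2800; Cenozoic 66–0; Paleozoic 538.8–251.902; Paleoproterozoic 2500–1600.
Larger Ma is older, so oldest→youngest is Mesoarchean, Neoarchean, Paleoproterozoic, Neoproterozoic, Paleozoic, Cenozoic.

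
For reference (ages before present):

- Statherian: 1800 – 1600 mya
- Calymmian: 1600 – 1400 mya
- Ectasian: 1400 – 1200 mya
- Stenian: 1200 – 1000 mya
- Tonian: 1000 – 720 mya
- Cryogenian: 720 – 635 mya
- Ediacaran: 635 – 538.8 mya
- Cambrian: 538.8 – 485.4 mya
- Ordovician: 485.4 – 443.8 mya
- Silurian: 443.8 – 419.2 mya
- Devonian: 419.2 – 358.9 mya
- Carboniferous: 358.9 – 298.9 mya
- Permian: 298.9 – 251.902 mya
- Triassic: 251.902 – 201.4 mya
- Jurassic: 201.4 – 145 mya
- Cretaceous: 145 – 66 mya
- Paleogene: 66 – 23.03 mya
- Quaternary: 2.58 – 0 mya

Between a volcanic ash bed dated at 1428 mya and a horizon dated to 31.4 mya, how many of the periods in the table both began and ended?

14

1428 Ma sits inside the Calymmian (1600–1400) and 31.4 Ma inside the Paleogene (66–23.03); neither of those is wholly between the two dates.
The listed periods lying completely between them are Ectasian, Stenian, Tonian, Cryogenian, Ediacaran, Cambrian, Ordovician, Silurian, Devonian, Carboniferous, Permian, Triassic, Jurassic, Cretaceous — 14 in all.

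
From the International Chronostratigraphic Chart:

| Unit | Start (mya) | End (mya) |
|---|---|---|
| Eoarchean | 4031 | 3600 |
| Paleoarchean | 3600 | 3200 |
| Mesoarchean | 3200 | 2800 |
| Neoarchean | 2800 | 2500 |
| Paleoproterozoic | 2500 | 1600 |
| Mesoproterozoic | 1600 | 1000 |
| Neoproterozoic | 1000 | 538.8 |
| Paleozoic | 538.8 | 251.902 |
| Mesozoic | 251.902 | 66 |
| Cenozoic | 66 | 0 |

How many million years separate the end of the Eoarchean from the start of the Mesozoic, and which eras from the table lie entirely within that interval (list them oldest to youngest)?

End of Eoarchean = 3600 Ma; start of Mesozoic = 251.902 Ma.
Gap = 3600 − 251.902 = 3348.098 Myr.
Eras wholly inside 3600–251.902 Ma: Paleoarchean (3600–3200), Mesoarchean (3200–2800), Neoarchean (2800–2500), Paleoproterozoic (2500–1600), Mesoproterozoic (1600–1000), Neoproterozoic (1000–538.8), Paleozoic (538.8–251.902).

3348.098 million years; Paleoarchean, Mesoarchean, Neoarchean, Paleoproterozoic, Mesoproterozoic, Neoproterozoic, Paleozoic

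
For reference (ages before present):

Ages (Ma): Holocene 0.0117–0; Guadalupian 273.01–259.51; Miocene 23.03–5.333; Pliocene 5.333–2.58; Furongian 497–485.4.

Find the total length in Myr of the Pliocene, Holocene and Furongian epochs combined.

14.3647 million years

Each duration: Pliocene = 2.753; Holocene = 0.0117; Furongian = 11.6.
Sum: 2.753 + 0.0117 + 11.6 = 14.3647 Myr.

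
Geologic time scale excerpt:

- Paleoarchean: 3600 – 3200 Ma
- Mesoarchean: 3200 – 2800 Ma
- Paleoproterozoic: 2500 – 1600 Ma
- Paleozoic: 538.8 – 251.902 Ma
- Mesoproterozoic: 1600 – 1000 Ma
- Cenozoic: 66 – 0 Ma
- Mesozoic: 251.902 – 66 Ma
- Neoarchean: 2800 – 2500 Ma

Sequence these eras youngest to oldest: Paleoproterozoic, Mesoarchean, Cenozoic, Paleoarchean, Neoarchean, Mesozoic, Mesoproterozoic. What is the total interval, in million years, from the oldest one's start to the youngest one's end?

Cenozoic → Mesozoic → Mesoproterozoic → Paleoproterozoic → Neoarchean → Mesoarchean → Paleoarchean; total span 3600 Myr

From the excerpt: Paleoproterozoic 2500–1600; Mesoarchean 3200–2800; Cenozoic 66–0; Paleoarchean 3600–3200; Neoarchean 2800–2500; Mesozoic 251.902–66; Mesoproterozoic 1600–1000 (Ma).
Larger Ma is earlier, so the oldest is Paleoarchean and the youngest is Cenozoic; youngest to oldest: Cenozoic, Mesozoic, Mesoproterozoic, Paleoproterozoic, Neoarchean, Mesoarchean, Paleoarchean.
Oldest start 3600 minus youngest end 0 gives 3600 Myr overall.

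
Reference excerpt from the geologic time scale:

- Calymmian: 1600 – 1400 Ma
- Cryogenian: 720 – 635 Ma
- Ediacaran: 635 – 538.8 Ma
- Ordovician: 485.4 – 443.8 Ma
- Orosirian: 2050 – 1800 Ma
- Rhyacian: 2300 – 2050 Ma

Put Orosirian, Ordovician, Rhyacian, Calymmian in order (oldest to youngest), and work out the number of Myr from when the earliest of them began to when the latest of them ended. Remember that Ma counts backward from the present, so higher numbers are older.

Rhyacian, Orosirian, Calymmian, Ordovician; total span 1856.2 Myr

Start ages (Ma): Rhyacian 2300, Orosirian 2050, Calymmian 1600, Ordovician 485.4.
Ordered oldest to youngest: Rhyacian, Orosirian, Calymmian, Ordovician.
Span = 2300 − 443.8 = 1856.2 Myr.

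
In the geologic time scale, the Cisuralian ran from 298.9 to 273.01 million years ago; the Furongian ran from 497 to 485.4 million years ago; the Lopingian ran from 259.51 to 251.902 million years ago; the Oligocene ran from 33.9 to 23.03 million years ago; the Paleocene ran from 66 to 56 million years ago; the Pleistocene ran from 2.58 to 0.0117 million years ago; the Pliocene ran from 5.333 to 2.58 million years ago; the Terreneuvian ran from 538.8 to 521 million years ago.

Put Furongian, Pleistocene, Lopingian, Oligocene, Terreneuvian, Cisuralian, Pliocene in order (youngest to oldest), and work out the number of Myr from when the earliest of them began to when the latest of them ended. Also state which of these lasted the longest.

From the excerpt: Furongian 497–485.4; Pleistocene 2.58–0.0117; Lopingian 259.51–251.902; Oligocene 33.9–23.03; Terreneuvian 538.8–521; Cisuralian 298.9–273.01; Pliocene 5.333–2.58 (Ma).
Larger Ma is earlier, so the oldest is Terreneuvian and the youngest is Pleistocene; youngest to oldest: Pleistocene, Pliocene, Oligocene, Lopingian, Cisuralian, Furongian, Terreneuvian.
Oldest start 538.8 minus youngest end 0.0117 gives 538.7883 Myr overall.
Individual lengths (start − end): Furongian 11.6; Cisuralian 25.89; Oligocene 10.87; Lopingian 7.608; Pleistocene 2.5683; Pliocene 2.753; Terreneuvian 17.8. The largest is Cisuralian at 25.89 Myr.

Pleistocene → Pliocene → Oligocene → Lopingian → Cisuralian → Furongian → Terreneuvian; total span 538.7883 Myr; longest is Cisuralian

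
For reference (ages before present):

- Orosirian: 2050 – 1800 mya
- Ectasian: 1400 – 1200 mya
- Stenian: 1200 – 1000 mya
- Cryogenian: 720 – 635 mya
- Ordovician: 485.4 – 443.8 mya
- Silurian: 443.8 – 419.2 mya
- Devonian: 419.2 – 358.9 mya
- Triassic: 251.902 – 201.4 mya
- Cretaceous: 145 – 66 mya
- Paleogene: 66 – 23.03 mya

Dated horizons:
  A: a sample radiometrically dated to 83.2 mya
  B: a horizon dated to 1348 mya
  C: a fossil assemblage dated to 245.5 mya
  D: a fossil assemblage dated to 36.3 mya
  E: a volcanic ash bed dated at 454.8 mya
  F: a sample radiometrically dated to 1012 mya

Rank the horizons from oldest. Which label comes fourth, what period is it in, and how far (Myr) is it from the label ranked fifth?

Sorted oldest-first by Ma: B (1348), F (1012), E (454.8), C (245.5), A (83.2), D (36.3).
The fourth oldest is C at 245.5 Ma, which lies in 251.902–201.4 Ma: the Triassic.
The fifth oldest is A at 83.2 Ma; separation = |245.5 − 83.2| = 162.3 Myr.

C, in the Triassic; 162.3 million years to A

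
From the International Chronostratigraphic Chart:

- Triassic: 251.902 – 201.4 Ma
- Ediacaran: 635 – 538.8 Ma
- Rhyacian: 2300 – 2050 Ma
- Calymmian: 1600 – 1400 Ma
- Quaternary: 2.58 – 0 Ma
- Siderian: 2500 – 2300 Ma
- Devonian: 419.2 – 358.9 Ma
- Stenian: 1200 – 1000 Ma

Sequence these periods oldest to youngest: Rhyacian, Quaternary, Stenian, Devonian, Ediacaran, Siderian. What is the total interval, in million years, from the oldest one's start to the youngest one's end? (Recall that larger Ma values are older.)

Start ages (Ma): Siderian 2500, Rhyacian 2300, Stenian 1200, Ediacaran 635, Devonian 419.2, Quaternary 2.58.
Ordered oldest to youngest: Siderian, Rhyacian, Stenian, Ediacaran, Devonian, Quaternary.
Span = 2500 − 0 = 2500 Myr.

Siderian, Rhyacian, Stenian, Ediacaran, Devonian, Quaternary; total span 2500 Myr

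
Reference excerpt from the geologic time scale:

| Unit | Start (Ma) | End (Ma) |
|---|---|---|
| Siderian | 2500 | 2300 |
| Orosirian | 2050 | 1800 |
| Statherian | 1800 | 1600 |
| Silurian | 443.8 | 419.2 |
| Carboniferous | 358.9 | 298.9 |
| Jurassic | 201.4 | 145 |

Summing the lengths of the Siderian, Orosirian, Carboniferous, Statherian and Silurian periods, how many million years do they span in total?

734.6 million years

Each duration: Siderian = 200; Orosirian = 250; Carboniferous = 60; Statherian = 200; Silurian = 24.6.
Sum: 200 + 250 + 60 + 200 + 24.6 = 734.6 Myr.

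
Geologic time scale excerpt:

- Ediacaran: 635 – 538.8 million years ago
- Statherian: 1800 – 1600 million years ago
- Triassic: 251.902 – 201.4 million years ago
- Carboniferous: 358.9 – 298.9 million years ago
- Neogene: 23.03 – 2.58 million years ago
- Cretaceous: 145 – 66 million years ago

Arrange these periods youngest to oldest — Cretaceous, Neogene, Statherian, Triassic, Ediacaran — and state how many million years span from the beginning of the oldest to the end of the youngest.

Neogene → Cretaceous → Triassic → Ediacaran → Statherian; total span 1797.42 Myr

Start ages (Ma): Statherian 1800, Ediacaran 635, Triassic 251.902, Cretaceous 145, Neogene 23.03.
Ordered youngest to oldest: Neogene, Cretaceous, Triassic, Ediacaran, Statherian.
Span = 1800 − 2.58 = 1797.42 Myr.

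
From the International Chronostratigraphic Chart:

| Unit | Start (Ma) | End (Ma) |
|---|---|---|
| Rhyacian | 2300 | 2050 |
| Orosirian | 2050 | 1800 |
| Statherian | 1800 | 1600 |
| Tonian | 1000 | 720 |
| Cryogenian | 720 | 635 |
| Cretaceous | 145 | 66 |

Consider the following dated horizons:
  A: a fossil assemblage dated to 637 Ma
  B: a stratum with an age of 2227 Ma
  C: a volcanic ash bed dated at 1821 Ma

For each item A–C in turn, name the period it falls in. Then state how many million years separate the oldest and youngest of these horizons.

A — Cryogenian; B — Rhyacian; C — Orosirian; span 1590 million years

Match each age against the start–end ranges in the excerpt: A = 637 Ma → Cryogenian (720–635); B = 2227 Ma → Rhyacian (2300–2050); C = 1821 Ma → Orosirian (2050–1800).
The largest age is 2227 Ma and the smallest is 637 Ma; their difference is 1590 Myr.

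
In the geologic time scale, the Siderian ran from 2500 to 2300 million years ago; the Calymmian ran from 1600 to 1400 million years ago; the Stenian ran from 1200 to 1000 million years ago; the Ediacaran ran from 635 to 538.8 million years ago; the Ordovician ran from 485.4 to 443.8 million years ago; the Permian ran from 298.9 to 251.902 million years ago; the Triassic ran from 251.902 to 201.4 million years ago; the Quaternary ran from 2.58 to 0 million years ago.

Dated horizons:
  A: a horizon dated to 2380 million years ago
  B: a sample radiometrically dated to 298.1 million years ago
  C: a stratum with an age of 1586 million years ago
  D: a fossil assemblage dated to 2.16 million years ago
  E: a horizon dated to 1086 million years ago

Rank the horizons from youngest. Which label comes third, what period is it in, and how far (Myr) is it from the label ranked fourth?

Smaller Ma means younger, so youngest first: D 2.16 < B 298.1 < E 1086 < C 1586 < A 2380.
Counting 3 along gives E (1086 Ma); the excerpt puts that inside the Stenian, 1200–1000 Ma.
Next in line is C (1586 Ma), and 1586 − 1086 = 500 Myr.

E, in the Stenian; 500 million years to C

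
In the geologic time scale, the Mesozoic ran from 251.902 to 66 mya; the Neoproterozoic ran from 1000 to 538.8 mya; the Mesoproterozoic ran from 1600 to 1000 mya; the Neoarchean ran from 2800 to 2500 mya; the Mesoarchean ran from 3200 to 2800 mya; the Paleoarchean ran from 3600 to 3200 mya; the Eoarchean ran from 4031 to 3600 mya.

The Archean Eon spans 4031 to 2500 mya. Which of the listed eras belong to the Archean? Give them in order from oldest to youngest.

Eras with both bounds inside 4031–2500 Ma: Eoarchean (4031–3600), Paleoarchean (3600–3200), Mesoarchean (3200–2800), Neoarchean (2800–2500).

Eoarchean, Paleoarchean, Mesoarchean, Neoarchean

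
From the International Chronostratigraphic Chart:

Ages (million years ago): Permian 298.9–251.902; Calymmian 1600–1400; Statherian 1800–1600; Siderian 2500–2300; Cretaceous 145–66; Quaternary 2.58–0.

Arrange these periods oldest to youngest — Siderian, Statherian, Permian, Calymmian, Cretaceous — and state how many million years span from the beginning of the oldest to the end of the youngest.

Start ages (Ma): Siderian 2500, Statherian 1800, Calymmian 1600, Permian 298.9, Cretaceous 145.
Ordered oldest to youngest: Siderian, Statherian, Calymmian, Permian, Cretaceous.
Span = 2500 − 66 = 2434 Myr.

Siderian → Statherian → Calymmian → Permian → Cretaceous; total span 2434 Myr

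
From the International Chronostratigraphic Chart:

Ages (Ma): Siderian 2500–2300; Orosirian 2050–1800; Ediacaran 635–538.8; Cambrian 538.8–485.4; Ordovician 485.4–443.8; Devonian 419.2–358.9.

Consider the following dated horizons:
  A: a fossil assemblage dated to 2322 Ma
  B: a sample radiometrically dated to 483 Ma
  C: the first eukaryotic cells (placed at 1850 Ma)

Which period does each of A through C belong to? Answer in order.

A — Siderian; B — Ordovician; C — Orosirian

Match each age against the start–end ranges in the excerpt: A = 2322 Ma → Siderian (2500–2300); B = 483 Ma → Ordovician (485.4–443.8); C = 1850 Ma → Orosirian (2050–1800).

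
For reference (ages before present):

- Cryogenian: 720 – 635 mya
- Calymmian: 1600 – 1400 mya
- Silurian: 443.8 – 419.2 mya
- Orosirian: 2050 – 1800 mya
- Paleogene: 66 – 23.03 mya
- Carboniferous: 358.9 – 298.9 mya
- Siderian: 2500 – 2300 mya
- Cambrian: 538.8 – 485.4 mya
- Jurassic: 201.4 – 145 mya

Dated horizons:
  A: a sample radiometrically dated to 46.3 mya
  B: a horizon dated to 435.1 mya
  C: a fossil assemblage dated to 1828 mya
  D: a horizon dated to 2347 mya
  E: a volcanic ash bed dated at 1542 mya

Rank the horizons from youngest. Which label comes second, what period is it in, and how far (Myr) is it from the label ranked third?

Sorted youngest-first by Ma: A (46.3), B (435.1), E (1542), C (1828), D (2347).
The second youngest is B at 435.1 Ma, which lies in 443.8–419.2 Ma: the Silurian.
The third youngest is E at 1542 Ma; separation = |435.1 − 1542| = 1106.9 Myr.

B, in the Silurian; 1106.9 million years to E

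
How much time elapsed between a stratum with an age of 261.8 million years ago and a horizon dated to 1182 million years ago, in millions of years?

1182 − 261.8 = 920.2 million years.

920.2 million years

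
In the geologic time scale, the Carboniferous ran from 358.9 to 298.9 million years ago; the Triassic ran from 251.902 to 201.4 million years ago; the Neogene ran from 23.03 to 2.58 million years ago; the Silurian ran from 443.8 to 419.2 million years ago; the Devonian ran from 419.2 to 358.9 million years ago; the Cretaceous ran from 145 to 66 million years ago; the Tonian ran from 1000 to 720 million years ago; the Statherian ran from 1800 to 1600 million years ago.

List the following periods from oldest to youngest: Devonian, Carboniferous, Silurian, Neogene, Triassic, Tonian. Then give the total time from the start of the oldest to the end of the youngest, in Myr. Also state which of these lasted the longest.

From the excerpt: Devonian 419.2–358.9; Carboniferous 358.9–298.9; Silurian 443.8–419.2; Neogene 23.03–2.58; Triassic 251.902–201.4; Tonian 1000–720 (Ma).
Larger Ma is earlier, so the oldest is Tonian and the youngest is Neogene; oldest to youngest: Tonian, Silurian, Devonian, Carboniferous, Triassic, Neogene.
Oldest start 1000 minus youngest end 2.58 gives 997.42 Myr overall.
Individual lengths (start − end): Devonian 60.3; Silurian 24.6; Carboniferous 60; Neogene 20.45; Tonian 280; Triassic 50.502. The largest is Tonian at 280 Myr.

Tonian → Silurian → Devonian → Carboniferous → Triassic → Neogene; total span 997.42 Myr; longest is Tonian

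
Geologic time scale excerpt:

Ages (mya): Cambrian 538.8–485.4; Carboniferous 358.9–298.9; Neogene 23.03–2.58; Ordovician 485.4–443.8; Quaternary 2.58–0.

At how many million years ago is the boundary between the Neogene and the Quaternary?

2.58 mya

The Neogene ends and the Quaternary begins at 2.58 mya.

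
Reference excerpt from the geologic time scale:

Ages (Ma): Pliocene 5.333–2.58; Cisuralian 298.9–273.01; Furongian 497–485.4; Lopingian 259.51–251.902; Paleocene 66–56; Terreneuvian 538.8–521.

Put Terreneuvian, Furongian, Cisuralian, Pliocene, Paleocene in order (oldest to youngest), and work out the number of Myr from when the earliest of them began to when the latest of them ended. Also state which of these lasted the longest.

Terreneuvian → Furongian → Cisuralian → Paleocene → Pliocene; total span 536.22 Myr; longest is Cisuralian

From the excerpt: Terreneuvian 538.8–521; Furongian 497–485.4; Cisuralian 298.9–273.01; Pliocene 5.333–2.58; Paleocene 66–56 (Ma).
Larger Ma is earlier, so the oldest is Terreneuvian and the youngest is Pliocene; oldest to youngest: Terreneuvian, Furongian, Cisuralian, Paleocene, Pliocene.
Oldest start 538.8 minus youngest end 2.58 gives 536.22 Myr overall.
Individual lengths (start − end): Furongian 11.6; Terreneuvian 17.8; Paleocene 10; Pliocene 2.753; Cisuralian 25.89. The largest is Cisuralian at 25.89 Myr.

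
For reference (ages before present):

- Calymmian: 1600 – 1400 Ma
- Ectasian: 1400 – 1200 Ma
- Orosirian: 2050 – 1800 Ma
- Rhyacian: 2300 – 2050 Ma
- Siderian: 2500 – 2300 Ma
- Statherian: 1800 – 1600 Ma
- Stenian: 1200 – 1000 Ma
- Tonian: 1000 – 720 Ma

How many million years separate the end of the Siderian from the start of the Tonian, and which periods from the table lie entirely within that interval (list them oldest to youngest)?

1300 million years; Rhyacian, Orosirian, Statherian, Calymmian, Ectasian, Stenian

The Siderian closes at 2300 Ma and the Tonian opens at 1000 Ma, so the interval is 2300 − 1000 = 1300 Myr.
A period fits inside if it starts at or after 2300 Ma and ends at or before 1000 Ma; oldest first that gives Rhyacian, Orosirian, Statherian, Calymmian, Ectasian, Stenian.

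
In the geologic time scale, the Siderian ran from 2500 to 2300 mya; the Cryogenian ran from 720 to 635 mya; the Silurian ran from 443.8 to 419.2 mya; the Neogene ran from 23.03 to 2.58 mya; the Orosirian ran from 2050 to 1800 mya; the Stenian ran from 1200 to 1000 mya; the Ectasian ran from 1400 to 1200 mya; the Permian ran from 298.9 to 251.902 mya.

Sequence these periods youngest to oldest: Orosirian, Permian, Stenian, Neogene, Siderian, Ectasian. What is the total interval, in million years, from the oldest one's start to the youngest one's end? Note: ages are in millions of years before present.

Neogene → Permian → Stenian → Ectasian → Orosirian → Siderian; total span 2497.42 Myr

Start ages (Ma): Siderian 2500, Orosirian 2050, Ectasian 1400, Stenian 1200, Permian 298.9, Neogene 23.03.
Ordered youngest to oldest: Neogene, Permian, Stenian, Ectasian, Orosirian, Siderian.
Span = 2500 − 2.58 = 2497.42 Myr.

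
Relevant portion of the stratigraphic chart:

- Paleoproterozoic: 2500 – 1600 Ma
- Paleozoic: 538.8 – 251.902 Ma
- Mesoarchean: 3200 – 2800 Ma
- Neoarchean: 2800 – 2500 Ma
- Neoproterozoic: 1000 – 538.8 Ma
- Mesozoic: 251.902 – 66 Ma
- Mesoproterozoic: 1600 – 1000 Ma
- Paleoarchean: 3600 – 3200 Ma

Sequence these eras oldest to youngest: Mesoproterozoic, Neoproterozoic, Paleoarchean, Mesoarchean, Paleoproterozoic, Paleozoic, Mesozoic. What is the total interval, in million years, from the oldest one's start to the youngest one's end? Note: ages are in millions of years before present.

Paleoarchean, Mesoarchean, Paleoproterozoic, Mesoproterozoic, Neoproterozoic, Paleozoic, Mesozoic; total span 3534 Myr

Start ages (Ma): Paleoarchean 3600, Mesoarchean 3200, Paleoproterozoic 2500, Mesoproterozoic 1600, Neoproterozoic 1000, Paleozoic 538.8, Mesozoic 251.902.
Ordered oldest to youngest: Paleoarchean, Mesoarchean, Paleoproterozoic, Mesoproterozoic, Neoproterozoic, Paleozoic, Mesozoic.
Span = 3600 − 66 = 3534 Myr.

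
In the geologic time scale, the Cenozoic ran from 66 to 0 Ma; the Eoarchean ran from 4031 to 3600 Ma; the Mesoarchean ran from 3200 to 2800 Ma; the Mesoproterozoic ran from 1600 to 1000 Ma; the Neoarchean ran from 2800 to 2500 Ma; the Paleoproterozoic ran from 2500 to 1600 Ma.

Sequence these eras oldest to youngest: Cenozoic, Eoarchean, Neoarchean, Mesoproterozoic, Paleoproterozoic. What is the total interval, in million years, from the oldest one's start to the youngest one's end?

Eoarchean, Neoarchean, Paleoproterozoic, Mesoproterozoic, Cenozoic; total span 4031 Myr

From the excerpt: Cenozoic 66–0; Eoarchean 4031–3600; Neoarchean 2800–2500; Mesoproterozoic 1600–1000; Paleoproterozoic 2500–1600 (Ma).
Larger Ma is earlier, so the oldest is Eoarchean and the youngest is Cenozoic; oldest to youngest: Eoarchean, Neoarchean, Paleoproterozoic, Mesoproterozoic, Cenozoic.
Oldest start 4031 minus youngest end 0 gives 4031 Myr overall.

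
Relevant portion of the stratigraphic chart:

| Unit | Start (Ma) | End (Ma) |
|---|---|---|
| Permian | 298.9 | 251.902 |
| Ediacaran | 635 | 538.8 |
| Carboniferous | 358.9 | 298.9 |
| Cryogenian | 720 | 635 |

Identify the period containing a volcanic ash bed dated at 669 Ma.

669 Ma lies between 720 and 635 Ma, so it falls in the Cryogenian.

Cryogenian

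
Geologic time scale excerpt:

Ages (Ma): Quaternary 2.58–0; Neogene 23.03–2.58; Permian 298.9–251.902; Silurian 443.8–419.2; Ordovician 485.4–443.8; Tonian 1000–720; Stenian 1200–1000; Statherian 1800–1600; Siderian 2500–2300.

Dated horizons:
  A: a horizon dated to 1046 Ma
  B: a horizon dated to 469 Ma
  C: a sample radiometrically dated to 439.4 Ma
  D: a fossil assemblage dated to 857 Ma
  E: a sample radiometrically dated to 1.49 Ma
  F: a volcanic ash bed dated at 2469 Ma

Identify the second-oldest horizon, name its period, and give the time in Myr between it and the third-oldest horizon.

A, in the Stenian; 189 million years to D

Larger Ma means older, so oldest first: F 2469 > A 1046 > D 857 > B 469 > C 439.4 > E 1.49.
Counting 2 along gives A (1046 Ma); the excerpt puts that inside the Stenian, 1200–1000 Ma.
Next in line is D (857 Ma), and 1046 − 857 = 189 Myr.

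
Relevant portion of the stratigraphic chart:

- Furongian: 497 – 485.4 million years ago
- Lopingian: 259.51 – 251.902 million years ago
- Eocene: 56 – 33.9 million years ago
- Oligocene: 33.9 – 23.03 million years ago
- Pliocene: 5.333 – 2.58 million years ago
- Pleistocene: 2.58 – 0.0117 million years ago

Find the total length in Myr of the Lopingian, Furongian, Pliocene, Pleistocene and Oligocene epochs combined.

Duration is start − end for each: (259.51 − 251.902) + (497 − 485.4) + (5.333 − 2.58) + (2.58 − 0.0117) + (33.9 − 23.03).
That is 7.608 + 11.6 + 2.753 + 2.5683 + 10.87, which totals 35.3993 million years.

35.3993 million years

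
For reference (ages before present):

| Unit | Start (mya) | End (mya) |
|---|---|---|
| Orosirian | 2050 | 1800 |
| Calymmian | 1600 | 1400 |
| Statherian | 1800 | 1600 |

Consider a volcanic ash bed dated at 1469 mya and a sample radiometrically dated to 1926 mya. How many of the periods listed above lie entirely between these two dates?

The older date is 1926 Ma and the younger is 1469 Ma.
Periods with start < 1926 and end > 1469 Ma: Statherian (1800–1600).
That is 1 complete period.

1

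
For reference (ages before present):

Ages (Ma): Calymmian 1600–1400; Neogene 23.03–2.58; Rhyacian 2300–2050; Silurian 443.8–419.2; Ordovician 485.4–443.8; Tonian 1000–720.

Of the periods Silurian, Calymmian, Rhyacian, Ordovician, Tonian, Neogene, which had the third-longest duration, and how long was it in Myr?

Start − end for each: Silurian 443.8 − 419.2 = 24.6; Calymmian 1600 − 1400 = 200; Rhyacian 2300 − 2050 = 250; Ordovician 485.4 − 443.8 = 41.6; Tonian 1000 − 720 = 280; Neogene 23.03 − 2.58 = 20.45.
Ranking these from longest: Tonian > Rhyacian > Calymmian > Ordovician > Silurian > Neogene.
Position 3 in that ranking is Calymmian, which lasted 200 Myr.

Calymmian, 200 million years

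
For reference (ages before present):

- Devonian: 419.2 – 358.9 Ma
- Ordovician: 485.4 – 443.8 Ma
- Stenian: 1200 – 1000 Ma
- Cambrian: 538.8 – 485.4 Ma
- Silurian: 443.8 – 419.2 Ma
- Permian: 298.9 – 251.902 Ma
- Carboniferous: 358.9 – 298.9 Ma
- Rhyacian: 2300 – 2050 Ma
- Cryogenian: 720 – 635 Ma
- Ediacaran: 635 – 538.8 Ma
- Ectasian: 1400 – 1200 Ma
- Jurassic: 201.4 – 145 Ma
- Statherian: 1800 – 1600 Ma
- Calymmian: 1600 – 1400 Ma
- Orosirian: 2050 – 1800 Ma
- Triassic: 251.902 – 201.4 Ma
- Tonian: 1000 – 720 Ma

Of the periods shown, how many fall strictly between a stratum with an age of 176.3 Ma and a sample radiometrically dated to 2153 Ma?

15

The older date is 2153 Ma and the younger is 176.3 Ma.
Periods with start < 2153 and end > 176.3 Ma: Orosirian (2050–1800), Statherian (1800–1600), Calymmian (1600–1400), Ectasian (1400–1200), Stenian (1200–1000), Tonian (1000–720), Cryogenian (720–635), Ediacaran (635–538.8), Cambrian (538.8–485.4), Ordovician (485.4–443.8), Silurian (443.8–419.2), Devonian (419.2–358.9), Carboniferous (358.9–298.9), Permian (298.9–251.902), Triassic (251.902–201.4).
That is 15 complete periods.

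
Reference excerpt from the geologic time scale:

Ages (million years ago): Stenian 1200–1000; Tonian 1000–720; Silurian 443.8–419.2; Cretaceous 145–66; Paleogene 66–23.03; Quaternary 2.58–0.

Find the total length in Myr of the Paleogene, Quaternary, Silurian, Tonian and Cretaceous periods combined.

429.15 million years

Each duration: Paleogene = 42.97; Quaternary = 2.58; Silurian = 24.6; Tonian = 280; Cretaceous = 79.
Sum: 42.97 + 2.58 + 24.6 + 280 + 79 = 429.15 Myr.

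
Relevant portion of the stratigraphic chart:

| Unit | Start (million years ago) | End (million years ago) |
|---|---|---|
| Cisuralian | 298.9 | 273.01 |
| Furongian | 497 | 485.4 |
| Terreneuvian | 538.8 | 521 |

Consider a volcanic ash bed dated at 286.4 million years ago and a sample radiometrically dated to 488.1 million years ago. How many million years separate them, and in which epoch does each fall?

Elapsed time: 488.1 − 286.4 = 201.7 Myr.
286.4 Ma lies within 298.9–273.01 Ma: Cisuralian.
488.1 Ma lies within 497–485.4 Ma: Furongian.

201.7 million years apart; the first in the Cisuralian, the second in the Furongian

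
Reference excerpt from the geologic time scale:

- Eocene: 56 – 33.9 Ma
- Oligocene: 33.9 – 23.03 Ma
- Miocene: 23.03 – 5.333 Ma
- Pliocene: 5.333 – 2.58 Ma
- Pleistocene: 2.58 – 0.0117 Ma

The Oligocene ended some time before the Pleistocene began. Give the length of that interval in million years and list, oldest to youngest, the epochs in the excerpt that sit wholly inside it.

End of Oligocene = 23.03 Ma; start of Pleistocene = 2.58 Ma.
Gap = 23.03 − 2.58 = 20.45 Myr.
Epochs wholly inside 23.03–2.58 Ma: Miocene (23.03–5.333), Pliocene (5.333–2.58).

20.45 million years; Miocene, Pliocene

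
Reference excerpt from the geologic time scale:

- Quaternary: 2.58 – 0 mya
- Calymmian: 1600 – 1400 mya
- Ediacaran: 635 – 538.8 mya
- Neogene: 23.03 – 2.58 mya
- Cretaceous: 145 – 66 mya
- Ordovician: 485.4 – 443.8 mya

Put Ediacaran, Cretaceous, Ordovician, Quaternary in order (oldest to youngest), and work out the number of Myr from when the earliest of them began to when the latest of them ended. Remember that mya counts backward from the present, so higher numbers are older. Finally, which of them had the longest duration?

Ediacaran → Ordovician → Cretaceous → Quaternary; total span 635 Myr; longest is Ediacaran

From the excerpt: Ediacaran 635–538.8; Cretaceous 145–66; Ordovician 485.4–443.8; Quaternary 2.58–0 (Ma).
Larger Ma is earlier, so the oldest is Ediacaran and the youngest is Quaternary; oldest to youngest: Ediacaran, Ordovician, Cretaceous, Quaternary.
Oldest start 635 minus youngest end 0 gives 635 Myr overall.
Individual lengths (start − end): Ediacaran 96.2; Ordovician 41.6; Quaternary 2.58; Cretaceous 79. The largest is Ediacaran at 96.2 Myr.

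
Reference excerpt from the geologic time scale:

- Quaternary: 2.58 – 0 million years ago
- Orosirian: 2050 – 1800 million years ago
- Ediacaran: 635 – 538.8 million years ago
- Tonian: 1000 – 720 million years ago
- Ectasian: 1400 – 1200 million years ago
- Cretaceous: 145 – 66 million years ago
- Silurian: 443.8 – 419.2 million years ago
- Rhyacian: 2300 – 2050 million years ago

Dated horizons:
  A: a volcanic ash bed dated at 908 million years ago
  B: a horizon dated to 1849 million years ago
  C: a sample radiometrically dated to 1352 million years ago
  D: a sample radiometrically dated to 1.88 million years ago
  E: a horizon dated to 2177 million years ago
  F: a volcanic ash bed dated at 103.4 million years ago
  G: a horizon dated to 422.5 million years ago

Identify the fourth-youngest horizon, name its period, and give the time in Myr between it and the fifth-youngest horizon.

Smaller Ma means younger, so youngest first: D 1.88 < F 103.4 < G 422.5 < A 908 < C 1352 < B 1849 < E 2177.
Counting 4 along gives A (908 Ma); the excerpt puts that inside the Tonian, 1000–720 Ma.
Next in line is C (1352 Ma), and 1352 − 908 = 444 Myr.

A, in the Tonian; 444 million years to C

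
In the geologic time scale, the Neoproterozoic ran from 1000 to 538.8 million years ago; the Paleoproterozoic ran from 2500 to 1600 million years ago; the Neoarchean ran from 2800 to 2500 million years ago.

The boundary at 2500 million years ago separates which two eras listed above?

The Neoarchean ends at 2500 million years ago and the Paleoproterozoic begins at 2500 million years ago, so they share that boundary.

Neoarchean and Paleoproterozoic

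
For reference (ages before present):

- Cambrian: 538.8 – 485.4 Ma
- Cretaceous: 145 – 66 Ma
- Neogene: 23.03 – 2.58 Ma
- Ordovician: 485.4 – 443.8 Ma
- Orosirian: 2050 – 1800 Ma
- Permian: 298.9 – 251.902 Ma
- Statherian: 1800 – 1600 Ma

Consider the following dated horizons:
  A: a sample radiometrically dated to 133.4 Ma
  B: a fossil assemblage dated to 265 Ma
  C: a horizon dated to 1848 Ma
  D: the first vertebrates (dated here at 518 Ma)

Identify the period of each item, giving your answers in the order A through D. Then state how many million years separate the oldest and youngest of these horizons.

A — Cretaceous; B — Permian; C — Orosirian; D — Cambrian; span 1714.6 million years

A: 133.4 Ma lies in 145–66 Ma, so Cretaceous.
B: 265 Ma lies in 298.9–251.902 Ma, so Permian.
C: 1848 Ma lies in 2050–1800 Ma, so Orosirian.
D: 518 Ma lies in 538.8–485.4 Ma, so Cambrian.
Oldest = 1848 Ma, youngest = 133.4 Ma → span 1714.6 Myr.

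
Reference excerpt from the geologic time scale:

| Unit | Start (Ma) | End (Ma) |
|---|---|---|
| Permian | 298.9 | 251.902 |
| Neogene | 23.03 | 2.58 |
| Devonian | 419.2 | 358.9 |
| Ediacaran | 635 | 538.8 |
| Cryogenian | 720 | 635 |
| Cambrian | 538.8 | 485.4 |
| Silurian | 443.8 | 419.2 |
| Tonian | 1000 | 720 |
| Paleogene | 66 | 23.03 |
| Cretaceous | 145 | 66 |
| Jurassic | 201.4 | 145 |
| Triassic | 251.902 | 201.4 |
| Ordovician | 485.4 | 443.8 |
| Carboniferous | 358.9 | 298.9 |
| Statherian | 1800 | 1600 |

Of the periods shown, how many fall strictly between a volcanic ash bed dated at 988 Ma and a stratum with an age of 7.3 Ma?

988 Ma sits inside the Tonian (1000–720) and 7.3 Ma inside the Neogene (23.03–2.58); neither of those is wholly between the two dates.
The listed periods lying completely between them are Cryogenian, Ediacaran, Cambrian, Ordovician, Silurian, Devonian, Carboniferous, Permian, Triassic, Jurassic, Cretaceous, Paleogene — 12 in all.

12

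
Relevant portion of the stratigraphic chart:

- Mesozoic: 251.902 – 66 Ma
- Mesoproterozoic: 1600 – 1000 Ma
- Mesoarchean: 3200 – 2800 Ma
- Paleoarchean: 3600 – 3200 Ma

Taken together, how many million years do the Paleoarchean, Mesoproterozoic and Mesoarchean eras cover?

1400 million years

Each duration: Paleoarchean = 400; Mesoproterozoic = 600; Mesoarchean = 400.
Sum: 400 + 600 + 400 = 1400 Myr.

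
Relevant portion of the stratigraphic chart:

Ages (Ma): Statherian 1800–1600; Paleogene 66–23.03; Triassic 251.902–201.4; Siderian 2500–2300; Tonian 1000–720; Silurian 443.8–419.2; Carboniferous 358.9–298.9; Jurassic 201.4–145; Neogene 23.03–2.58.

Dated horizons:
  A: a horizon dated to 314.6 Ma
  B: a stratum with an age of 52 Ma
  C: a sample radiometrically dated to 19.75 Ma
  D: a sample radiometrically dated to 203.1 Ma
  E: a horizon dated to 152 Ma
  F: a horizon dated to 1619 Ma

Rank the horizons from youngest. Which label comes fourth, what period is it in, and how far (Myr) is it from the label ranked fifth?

D, in the Triassic; 111.5 million years to A

Sorted youngest-first by Ma: C (19.75), B (52), E (152), D (203.1), A (314.6), F (1619).
The fourth youngest is D at 203.1 Ma, which lies in 251.902–201.4 Ma: the Triassic.
The fifth youngest is A at 314.6 Ma; separation = |203.1 − 314.6| = 111.5 Myr.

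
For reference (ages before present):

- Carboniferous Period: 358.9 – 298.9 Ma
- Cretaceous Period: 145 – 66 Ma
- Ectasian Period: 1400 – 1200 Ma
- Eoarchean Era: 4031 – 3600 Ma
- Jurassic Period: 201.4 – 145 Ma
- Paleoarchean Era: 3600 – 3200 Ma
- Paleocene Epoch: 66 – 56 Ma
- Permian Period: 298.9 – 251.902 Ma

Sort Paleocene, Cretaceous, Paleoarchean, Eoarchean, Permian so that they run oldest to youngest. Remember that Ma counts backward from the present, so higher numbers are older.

Sorting by start age (descending Ma, since larger Ma = older): Eoarchean began 4031, Paleoarchean began 3600, Permian began 298.9, Cretaceous began 145, Paleocene began 66.

Eoarchean, then Paleoarchean, then Permian, then Cretaceous, then Paleocene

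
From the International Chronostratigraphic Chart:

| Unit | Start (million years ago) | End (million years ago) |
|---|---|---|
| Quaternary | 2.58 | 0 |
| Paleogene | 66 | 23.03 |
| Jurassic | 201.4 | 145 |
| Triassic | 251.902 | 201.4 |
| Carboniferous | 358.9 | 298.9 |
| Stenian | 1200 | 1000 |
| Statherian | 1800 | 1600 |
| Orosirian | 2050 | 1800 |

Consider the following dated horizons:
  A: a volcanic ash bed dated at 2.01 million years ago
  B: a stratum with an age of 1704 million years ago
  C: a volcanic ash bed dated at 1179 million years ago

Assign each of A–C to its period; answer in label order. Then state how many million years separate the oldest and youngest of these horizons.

Match each age against the start–end ranges in the excerpt: A = 2.01 Ma → Quaternary (2.58–0); B = 1704 Ma → Statherian (1800–1600); C = 1179 Ma → Stenian (1200–1000).
The largest age is 1704 Ma and the smallest is 2.01 Ma; their difference is 1701.99 Myr.

A — Quaternary; B — Statherian; C — Stenian; span 1701.99 million years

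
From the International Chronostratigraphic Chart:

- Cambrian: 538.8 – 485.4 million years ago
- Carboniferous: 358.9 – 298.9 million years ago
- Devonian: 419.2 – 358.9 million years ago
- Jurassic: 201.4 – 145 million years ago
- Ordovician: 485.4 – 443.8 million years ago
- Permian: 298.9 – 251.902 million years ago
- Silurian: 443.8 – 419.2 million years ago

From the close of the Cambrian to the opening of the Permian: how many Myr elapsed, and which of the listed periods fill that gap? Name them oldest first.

186.5 million years; Ordovician, Silurian, Devonian, Carboniferous

End of Cambrian = 485.4 Ma; start of Permian = 298.9 Ma.
Gap = 485.4 − 298.9 = 186.5 Myr.
Periods wholly inside 485.4–298.9 Ma: Ordovician (485.4–443.8), Silurian (443.8–419.2), Devonian (419.2–358.9), Carboniferous (358.9–298.9).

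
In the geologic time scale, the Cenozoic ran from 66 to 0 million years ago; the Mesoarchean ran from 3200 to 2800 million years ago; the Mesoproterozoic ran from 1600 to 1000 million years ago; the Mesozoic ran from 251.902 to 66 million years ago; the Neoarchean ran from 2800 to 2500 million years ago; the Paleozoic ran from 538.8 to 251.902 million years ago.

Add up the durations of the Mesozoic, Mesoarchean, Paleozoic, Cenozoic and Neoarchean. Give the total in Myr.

1238.8 million years

Each duration: Mesozoic = 185.902; Mesoarchean = 400; Paleozoic = 286.898; Cenozoic = 66; Neoarchean = 300.
Sum: 185.902 + 400 + 286.898 + 66 + 300 = 1238.8 Myr.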